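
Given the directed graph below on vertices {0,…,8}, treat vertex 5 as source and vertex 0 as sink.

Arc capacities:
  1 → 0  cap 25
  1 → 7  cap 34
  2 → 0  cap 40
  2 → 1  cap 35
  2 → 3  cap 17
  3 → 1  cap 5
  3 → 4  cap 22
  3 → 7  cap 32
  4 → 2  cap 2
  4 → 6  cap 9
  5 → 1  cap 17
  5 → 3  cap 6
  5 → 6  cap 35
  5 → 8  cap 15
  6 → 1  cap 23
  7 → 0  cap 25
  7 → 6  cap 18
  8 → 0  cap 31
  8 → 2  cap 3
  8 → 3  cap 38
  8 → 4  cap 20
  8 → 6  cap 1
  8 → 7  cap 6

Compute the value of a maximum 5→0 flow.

Maximum flow value: 61

augment #1: 5→1→0 bottleneck 17, total now 17
augment #2: 5→8→0 bottleneck 15, total now 32
augment #3: 5→3→1→0 bottleneck 5, total now 37
augment #4: 5→3→7→0 bottleneck 1, total now 38
augment #5: 5→6→1→0 bottleneck 3, total now 41
augment #6: 5→6→1→7→0 bottleneck 20, total now 61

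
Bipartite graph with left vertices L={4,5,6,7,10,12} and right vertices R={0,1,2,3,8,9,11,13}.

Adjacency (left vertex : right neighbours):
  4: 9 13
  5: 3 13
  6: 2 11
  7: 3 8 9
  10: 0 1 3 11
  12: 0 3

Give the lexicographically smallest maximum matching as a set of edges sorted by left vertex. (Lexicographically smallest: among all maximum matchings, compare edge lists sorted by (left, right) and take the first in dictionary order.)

Lex-smallest maximum matching: {(4,9), (5,3), (6,2), (7,8), (10,1), (12,0)}

|M| = 6 (so the lex-smallest maximum matching has 6 edges)
process left vertices in ascending order; for each, take the smallest-labelled available neighbour that still permits 6 edges overall, or leave it unmatched if none does
lex-smallest matching: {4-9, 5-3, 6-2, 7-8, 10-1, 12-0}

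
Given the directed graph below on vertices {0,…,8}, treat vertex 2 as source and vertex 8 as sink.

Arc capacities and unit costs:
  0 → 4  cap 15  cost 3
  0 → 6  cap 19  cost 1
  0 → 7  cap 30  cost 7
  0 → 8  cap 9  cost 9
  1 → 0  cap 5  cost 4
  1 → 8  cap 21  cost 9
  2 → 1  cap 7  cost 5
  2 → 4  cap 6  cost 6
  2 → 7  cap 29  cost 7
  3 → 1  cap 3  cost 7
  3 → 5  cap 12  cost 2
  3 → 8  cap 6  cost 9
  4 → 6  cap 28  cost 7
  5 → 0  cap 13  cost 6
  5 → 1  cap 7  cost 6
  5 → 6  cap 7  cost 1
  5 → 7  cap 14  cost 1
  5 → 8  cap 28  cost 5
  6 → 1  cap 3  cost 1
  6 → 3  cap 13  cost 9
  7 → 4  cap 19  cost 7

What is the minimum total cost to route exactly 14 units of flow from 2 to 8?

shortest-cost path #1: 2→1→8 push 7 @ unit cost 14 (adds 98)
shortest-cost path #2: 2→4→6→1→8 push 3 @ unit cost 23 (adds 69)
shortest-cost path #3: 2→4→6→3→5→8 push 3 @ unit cost 29 (adds 87)
shortest-cost path #4: 2→7→4→6→3→5→8 push 1 @ unit cost 37 (adds 37)
total cost = 291

Minimum cost for 14 units: 291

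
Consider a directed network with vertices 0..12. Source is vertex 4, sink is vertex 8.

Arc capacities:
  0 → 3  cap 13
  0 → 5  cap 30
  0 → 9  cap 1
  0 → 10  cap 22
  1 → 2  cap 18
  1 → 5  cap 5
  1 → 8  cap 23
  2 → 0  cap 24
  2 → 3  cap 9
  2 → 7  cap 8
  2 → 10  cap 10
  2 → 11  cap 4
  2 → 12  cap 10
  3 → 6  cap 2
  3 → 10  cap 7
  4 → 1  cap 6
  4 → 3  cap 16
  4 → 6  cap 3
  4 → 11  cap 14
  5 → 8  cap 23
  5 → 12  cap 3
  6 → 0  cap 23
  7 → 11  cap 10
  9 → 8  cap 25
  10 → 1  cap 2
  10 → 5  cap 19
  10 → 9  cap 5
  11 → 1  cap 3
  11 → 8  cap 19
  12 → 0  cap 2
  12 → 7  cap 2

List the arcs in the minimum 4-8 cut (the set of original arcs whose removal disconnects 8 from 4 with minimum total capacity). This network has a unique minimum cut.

augment #1: 4→1→8 push 6
augment #2: 4→11→8 push 14
augment #3: 4→3→10→1→8 push 2
augment #4: 4→3→10→5→8 push 5
augment #5: 4→6→0→5→8 push 3
augment #6: 4→3→6→0→5→8 push 2
max flow = 32; residual-reachable set from 4 gives S-side
cut edges (S→T): {(3,6), (3,10), (4,1), (4,6), (4,11)} total cap 32

Min-cut arcs: {(3,6), (3,10), (4,1), (4,6), (4,11)} (total capacity 32)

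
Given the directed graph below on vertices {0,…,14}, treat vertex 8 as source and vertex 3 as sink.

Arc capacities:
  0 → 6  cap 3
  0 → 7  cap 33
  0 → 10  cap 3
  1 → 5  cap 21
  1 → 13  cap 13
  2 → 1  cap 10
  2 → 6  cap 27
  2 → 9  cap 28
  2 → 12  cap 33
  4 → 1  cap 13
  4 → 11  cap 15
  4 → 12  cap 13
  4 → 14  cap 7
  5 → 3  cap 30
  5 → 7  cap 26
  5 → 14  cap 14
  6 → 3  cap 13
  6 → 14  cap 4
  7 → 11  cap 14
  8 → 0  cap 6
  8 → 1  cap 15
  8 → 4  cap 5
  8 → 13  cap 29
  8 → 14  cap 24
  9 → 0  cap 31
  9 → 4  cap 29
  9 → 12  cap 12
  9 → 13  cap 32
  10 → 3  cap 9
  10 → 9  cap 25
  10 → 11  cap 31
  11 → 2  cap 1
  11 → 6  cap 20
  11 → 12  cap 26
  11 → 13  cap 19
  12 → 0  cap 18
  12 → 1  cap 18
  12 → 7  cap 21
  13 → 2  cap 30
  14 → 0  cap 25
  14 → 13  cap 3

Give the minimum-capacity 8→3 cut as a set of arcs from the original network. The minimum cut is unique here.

Min-cut arcs: {(0,10), (1,5), (6,3)} (total capacity 37)

augment #1: 8→0→6→3 push 3
augment #2: 8→0→10→3 push 3
augment #3: 8→1→5→3 push 15
augment #4: 8→4→1→5→3 push 5
augment #5: 8→13→2→6→3 push 10
augment #6: 8→13→2→1→5→3 push 1
max flow = 37; residual-reachable set from 8 gives S-side
cut edges (S→T): {(0,10), (1,5), (6,3)} total cap 37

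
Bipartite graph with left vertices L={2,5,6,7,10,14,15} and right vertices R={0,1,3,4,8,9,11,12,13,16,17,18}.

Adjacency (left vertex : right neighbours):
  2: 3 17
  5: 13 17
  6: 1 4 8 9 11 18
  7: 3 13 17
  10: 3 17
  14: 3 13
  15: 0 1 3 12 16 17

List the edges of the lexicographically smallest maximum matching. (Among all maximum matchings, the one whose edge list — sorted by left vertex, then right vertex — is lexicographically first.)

|M| = 5 (so the lex-smallest maximum matching has 5 edges)
process left vertices in ascending order; for each, take the smallest-labelled available neighbour that still permits 5 edges overall, or leave it unmatched if none does
lex-smallest matching: {2-3, 5-13, 6-1, 7-17, 15-0}

Lex-smallest maximum matching: {(2,3), (5,13), (6,1), (7,17), (15,0)}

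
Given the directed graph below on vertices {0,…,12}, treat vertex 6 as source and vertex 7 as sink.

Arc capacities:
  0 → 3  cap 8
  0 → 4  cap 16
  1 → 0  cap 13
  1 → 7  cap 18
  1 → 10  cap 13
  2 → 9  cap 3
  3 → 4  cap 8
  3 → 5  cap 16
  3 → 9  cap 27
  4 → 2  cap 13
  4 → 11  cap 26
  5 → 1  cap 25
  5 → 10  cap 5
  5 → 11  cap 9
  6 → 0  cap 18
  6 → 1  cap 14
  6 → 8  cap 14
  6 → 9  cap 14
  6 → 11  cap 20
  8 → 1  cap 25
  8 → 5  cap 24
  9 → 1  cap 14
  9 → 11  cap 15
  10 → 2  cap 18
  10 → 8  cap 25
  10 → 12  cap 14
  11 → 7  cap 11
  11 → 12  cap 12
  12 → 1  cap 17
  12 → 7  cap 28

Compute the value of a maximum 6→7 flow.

augment #1: 6→1→7 bottleneck 14, total now 14
augment #2: 6→11→7 bottleneck 11, total now 25
augment #3: 6→8→1→7 bottleneck 4, total now 29
augment #4: 6→11→12→7 bottleneck 9, total now 38
augment #5: 6→9→11→12→7 bottleneck 3, total now 41
augment #6: 6→8→1→10→12→7 bottleneck 10, total now 51
augment #7: 6→9→1→10→12→7 bottleneck 3, total now 54
augment #8: 6→0→3→5→10→12→7 bottleneck 1, total now 55

Maximum flow value: 55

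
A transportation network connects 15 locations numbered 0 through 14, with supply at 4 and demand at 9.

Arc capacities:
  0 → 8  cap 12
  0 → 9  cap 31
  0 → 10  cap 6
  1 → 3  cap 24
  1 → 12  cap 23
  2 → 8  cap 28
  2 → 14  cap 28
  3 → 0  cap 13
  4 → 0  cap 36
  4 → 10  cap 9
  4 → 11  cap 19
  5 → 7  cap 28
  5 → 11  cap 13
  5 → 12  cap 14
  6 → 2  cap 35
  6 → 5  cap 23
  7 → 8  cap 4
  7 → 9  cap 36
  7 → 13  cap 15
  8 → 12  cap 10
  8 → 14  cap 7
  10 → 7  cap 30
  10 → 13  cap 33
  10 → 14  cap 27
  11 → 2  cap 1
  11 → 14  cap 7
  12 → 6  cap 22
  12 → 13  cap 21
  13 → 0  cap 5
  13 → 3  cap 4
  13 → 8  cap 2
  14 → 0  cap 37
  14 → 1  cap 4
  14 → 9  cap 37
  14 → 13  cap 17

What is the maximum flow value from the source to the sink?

Maximum flow value: 53

augment #1: 4→0→9 bottleneck 31, total now 31
augment #2: 4→10→7→9 bottleneck 9, total now 40
augment #3: 4→11→14→9 bottleneck 7, total now 47
augment #4: 4→0→8→14→9 bottleneck 5, total now 52
augment #5: 4→11→2→14→9 bottleneck 1, total now 53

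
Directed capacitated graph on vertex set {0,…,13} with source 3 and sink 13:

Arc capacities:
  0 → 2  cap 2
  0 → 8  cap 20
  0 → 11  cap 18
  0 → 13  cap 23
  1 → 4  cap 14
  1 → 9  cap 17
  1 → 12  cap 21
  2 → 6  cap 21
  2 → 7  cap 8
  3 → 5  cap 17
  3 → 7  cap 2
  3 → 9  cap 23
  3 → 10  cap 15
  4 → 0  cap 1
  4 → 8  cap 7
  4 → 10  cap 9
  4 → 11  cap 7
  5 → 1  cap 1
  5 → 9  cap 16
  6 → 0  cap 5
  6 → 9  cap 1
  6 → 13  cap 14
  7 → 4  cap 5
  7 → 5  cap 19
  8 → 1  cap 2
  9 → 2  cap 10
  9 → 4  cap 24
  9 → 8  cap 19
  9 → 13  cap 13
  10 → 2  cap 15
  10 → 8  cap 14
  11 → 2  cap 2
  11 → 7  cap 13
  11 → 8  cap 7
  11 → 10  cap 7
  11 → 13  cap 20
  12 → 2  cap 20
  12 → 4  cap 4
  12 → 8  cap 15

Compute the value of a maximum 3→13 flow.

Maximum flow value: 40

augment #1: 3→9→13 bottleneck 13, total now 13
augment #2: 3→7→4→0→13 bottleneck 1, total now 14
augment #3: 3→7→4→11→13 bottleneck 1, total now 15
augment #4: 3→9→2→6→13 bottleneck 10, total now 25
augment #5: 3→10→2→6→13 bottleneck 4, total now 29
augment #6: 3→5→1→4→11→13 bottleneck 1, total now 30
augment #7: 3→5→9→4→11→13 bottleneck 5, total now 35
augment #8: 3→10→2→6→0→13 bottleneck 5, total now 40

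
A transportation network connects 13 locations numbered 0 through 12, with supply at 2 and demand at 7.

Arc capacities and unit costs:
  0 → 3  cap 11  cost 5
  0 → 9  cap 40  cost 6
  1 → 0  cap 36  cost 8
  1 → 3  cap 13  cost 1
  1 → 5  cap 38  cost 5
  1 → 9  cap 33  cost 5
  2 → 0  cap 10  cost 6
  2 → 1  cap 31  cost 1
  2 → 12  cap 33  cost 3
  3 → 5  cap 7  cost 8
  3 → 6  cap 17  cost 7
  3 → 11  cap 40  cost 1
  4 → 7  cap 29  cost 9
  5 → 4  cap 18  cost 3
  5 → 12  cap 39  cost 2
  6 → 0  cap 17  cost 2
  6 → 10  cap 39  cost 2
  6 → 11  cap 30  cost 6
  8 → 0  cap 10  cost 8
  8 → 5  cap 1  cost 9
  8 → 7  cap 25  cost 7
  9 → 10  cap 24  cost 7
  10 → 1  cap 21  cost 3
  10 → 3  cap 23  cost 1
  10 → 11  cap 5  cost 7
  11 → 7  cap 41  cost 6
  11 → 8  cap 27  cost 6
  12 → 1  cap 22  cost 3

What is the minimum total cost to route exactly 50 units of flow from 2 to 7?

shortest-cost path #1: 2→1→3→11→7 push 13 @ unit cost 9 (adds 117)
shortest-cost path #2: 2→0→3→11→7 push 10 @ unit cost 18 (adds 180)
shortest-cost path #3: 2→1→5→4→7 push 18 @ unit cost 18 (adds 324)
shortest-cost path #4: 2→12→1→9→10→3→11→7 push 9 @ unit cost 26 (adds 234)
total cost = 855

Minimum cost for 50 units: 855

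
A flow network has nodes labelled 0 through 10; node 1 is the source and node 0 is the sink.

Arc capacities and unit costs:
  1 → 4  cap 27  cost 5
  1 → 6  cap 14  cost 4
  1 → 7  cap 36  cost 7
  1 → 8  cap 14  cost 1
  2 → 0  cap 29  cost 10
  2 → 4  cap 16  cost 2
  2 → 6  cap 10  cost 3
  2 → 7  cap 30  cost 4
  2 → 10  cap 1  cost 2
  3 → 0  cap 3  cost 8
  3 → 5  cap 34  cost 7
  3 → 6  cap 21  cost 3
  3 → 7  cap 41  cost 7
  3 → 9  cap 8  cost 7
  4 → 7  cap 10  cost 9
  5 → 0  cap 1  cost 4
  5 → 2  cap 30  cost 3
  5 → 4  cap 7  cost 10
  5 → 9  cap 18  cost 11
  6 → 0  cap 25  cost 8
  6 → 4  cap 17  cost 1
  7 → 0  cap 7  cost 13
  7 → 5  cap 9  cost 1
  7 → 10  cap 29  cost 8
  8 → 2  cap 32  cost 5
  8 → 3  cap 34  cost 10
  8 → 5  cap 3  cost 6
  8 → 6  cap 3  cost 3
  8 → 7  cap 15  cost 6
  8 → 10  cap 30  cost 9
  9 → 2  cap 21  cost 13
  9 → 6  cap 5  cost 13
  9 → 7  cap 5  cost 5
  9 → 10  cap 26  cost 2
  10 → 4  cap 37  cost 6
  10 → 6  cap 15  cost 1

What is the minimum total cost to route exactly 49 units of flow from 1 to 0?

Minimum cost for 49 units: 820

shortest-cost path #1: 1→8→5→0 push 1 @ unit cost 11 (adds 11)
shortest-cost path #2: 1→6→0 push 14 @ unit cost 12 (adds 168)
shortest-cost path #3: 1→8→6→0 push 3 @ unit cost 12 (adds 36)
shortest-cost path #4: 1→8→2→0 push 10 @ unit cost 16 (adds 160)
shortest-cost path #5: 1→7→5→8→2→0 push 1 @ unit cost 17 (adds 17)
shortest-cost path #6: 1→7→0 push 7 @ unit cost 20 (adds 140)
shortest-cost path #7: 1→7→5→2→0 push 8 @ unit cost 21 (adds 168)
shortest-cost path #8: 1→7→10→6→0 push 5 @ unit cost 24 (adds 120)
total cost = 820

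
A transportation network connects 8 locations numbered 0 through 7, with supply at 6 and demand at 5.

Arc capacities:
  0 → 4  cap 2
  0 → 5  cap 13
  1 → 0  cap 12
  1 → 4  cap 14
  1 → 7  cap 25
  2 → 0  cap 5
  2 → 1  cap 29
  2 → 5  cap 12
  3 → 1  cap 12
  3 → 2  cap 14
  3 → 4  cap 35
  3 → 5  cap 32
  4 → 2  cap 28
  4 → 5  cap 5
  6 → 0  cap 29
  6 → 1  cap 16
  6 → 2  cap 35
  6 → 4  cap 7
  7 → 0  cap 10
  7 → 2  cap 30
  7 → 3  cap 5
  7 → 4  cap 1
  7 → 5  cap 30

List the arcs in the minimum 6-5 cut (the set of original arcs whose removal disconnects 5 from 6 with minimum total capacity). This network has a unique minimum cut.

Min-cut arcs: {(0,5), (1,7), (2,5), (4,5)} (total capacity 55)

augment #1: 6→0→5 push 13
augment #2: 6→2→5 push 12
augment #3: 6→4→5 push 5
augment #4: 6→1→7→5 push 16
augment #5: 6→2→1→7→5 push 9
max flow = 55; residual-reachable set from 6 gives S-side
cut edges (S→T): {(0,5), (1,7), (2,5), (4,5)} total cap 55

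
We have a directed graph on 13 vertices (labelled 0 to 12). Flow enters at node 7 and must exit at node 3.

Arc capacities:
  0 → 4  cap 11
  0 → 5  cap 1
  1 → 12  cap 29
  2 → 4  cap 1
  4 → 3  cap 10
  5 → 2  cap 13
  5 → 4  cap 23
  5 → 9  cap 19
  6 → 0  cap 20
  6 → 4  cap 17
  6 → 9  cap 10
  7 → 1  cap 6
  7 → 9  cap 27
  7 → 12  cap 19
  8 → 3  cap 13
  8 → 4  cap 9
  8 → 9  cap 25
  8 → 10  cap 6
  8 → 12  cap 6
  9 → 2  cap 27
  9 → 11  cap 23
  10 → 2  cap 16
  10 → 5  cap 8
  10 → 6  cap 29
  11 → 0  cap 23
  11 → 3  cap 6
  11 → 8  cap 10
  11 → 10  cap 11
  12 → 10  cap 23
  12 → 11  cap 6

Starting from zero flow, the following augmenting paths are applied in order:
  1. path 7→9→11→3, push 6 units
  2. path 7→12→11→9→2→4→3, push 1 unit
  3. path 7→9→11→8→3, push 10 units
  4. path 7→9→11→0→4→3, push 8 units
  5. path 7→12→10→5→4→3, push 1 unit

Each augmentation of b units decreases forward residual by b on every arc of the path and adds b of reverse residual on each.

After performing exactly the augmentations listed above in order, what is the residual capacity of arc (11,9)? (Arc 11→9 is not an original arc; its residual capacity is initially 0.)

Residual capacity of (11,9): 23

after path 1 (7→9→11→3, push 6): res(11,9)=6
after path 2 (7→12→11→9→2→4→3, push 1): res(11,9)=5
after path 3 (7→9→11→8→3, push 10): res(11,9)=15
after path 4 (7→9→11→0→4→3, push 8): res(11,9)=23
after path 5 (7→12→10→5→4→3, push 1): res(11,9)=23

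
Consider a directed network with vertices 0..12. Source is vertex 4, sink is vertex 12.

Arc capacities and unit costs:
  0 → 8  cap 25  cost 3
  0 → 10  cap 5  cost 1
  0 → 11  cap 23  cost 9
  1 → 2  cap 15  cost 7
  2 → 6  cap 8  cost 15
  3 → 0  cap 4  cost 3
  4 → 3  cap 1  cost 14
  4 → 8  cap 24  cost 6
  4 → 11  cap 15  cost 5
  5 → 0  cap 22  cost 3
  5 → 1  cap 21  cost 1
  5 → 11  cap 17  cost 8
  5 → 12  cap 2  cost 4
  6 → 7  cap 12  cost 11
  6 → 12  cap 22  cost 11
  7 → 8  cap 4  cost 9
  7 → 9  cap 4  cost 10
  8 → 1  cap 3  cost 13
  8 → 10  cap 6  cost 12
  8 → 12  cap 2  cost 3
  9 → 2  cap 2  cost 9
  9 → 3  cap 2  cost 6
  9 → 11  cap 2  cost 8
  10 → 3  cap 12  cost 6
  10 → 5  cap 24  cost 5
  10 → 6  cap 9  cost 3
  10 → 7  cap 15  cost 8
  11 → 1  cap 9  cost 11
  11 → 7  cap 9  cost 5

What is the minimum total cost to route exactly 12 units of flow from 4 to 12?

shortest-cost path #1: 4→8→12 push 2 @ unit cost 9 (adds 18)
shortest-cost path #2: 4→8→10→5→12 push 2 @ unit cost 27 (adds 54)
shortest-cost path #3: 4→8→10→6→12 push 4 @ unit cost 32 (adds 128)
shortest-cost path #4: 4→3→0→10→6→12 push 1 @ unit cost 32 (adds 32)
shortest-cost path #5: 4→11→7→9→3→0→10→6→12 push 2 @ unit cost 44 (adds 88)
shortest-cost path #6: 4→11→1→2→6→12 push 1 @ unit cost 49 (adds 49)
total cost = 369

Minimum cost for 12 units: 369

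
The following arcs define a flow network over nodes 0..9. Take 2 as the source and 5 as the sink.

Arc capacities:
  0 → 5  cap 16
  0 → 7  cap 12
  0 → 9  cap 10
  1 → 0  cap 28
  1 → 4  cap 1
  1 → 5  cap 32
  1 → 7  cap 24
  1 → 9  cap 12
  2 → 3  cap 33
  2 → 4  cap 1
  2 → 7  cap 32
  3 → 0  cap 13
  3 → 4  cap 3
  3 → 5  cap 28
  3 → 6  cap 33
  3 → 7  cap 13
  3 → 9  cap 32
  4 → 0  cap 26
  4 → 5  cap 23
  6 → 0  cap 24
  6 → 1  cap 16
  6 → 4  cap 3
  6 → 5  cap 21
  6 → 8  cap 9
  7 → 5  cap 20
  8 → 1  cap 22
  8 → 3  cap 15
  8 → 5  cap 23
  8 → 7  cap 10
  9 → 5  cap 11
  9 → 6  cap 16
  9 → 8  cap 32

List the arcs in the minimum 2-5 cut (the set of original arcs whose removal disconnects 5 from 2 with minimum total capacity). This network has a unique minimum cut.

Min-cut arcs: {(2,3), (2,4), (7,5)} (total capacity 54)

augment #1: 2→3→5 push 28
augment #2: 2→4→5 push 1
augment #3: 2→7→5 push 20
augment #4: 2→3→0→5 push 5
max flow = 54; residual-reachable set from 2 gives S-side
cut edges (S→T): {(2,3), (2,4), (7,5)} total cap 54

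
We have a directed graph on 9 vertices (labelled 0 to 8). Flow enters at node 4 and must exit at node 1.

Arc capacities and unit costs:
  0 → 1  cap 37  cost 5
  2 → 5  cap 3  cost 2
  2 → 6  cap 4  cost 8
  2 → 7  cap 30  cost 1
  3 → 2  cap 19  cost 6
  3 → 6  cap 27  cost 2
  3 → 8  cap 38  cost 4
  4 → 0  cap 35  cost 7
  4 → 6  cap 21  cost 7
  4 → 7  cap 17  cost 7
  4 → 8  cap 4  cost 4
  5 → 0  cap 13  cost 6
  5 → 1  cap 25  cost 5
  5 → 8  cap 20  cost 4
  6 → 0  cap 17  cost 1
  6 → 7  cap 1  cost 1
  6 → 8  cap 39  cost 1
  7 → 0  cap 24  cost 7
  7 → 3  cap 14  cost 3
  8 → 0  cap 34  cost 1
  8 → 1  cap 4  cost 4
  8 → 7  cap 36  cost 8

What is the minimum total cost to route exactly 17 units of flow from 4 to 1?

Minimum cost for 17 units: 188

shortest-cost path #1: 4→8→1 push 4 @ unit cost 8 (adds 32)
shortest-cost path #2: 4→0→1 push 13 @ unit cost 12 (adds 156)
total cost = 188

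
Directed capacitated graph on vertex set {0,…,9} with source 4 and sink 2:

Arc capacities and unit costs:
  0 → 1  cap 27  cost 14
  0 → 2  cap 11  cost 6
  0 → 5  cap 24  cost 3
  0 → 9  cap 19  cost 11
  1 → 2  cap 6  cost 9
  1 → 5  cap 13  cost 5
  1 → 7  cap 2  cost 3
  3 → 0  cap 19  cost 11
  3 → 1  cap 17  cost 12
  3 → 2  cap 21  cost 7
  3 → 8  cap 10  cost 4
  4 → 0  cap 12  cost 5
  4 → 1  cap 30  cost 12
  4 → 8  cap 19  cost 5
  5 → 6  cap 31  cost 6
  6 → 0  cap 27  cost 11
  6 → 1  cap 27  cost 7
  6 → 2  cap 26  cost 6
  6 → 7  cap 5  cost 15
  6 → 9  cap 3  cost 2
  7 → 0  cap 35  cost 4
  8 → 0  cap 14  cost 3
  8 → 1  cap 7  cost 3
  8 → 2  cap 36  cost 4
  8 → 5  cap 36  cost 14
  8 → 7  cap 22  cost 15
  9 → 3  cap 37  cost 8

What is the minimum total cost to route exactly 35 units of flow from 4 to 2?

shortest-cost path #1: 4→8→2 push 19 @ unit cost 9 (adds 171)
shortest-cost path #2: 4→0→2 push 11 @ unit cost 11 (adds 121)
shortest-cost path #3: 4→0→5→6→2 push 1 @ unit cost 20 (adds 20)
shortest-cost path #4: 4→1→2 push 4 @ unit cost 21 (adds 84)
total cost = 396

Minimum cost for 35 units: 396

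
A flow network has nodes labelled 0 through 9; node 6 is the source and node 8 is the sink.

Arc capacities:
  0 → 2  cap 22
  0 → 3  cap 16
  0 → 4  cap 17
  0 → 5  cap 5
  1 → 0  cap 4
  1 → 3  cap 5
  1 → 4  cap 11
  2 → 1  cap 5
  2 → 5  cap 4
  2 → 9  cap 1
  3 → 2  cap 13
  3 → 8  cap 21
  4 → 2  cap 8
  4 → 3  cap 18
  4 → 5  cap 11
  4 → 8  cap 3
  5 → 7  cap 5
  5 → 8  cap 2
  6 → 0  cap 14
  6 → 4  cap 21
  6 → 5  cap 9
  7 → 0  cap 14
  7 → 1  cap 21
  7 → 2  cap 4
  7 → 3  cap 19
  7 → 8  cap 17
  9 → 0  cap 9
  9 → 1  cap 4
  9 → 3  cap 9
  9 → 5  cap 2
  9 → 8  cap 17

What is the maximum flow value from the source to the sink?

augment #1: 6→4→8 bottleneck 3, total now 3
augment #2: 6→5→8 bottleneck 2, total now 5
augment #3: 6→0→3→8 bottleneck 14, total now 19
augment #4: 6→4→3→8 bottleneck 7, total now 26
augment #5: 6→5→7→8 bottleneck 5, total now 31
augment #6: 6→4→2→9→8 bottleneck 1, total now 32

Maximum flow value: 32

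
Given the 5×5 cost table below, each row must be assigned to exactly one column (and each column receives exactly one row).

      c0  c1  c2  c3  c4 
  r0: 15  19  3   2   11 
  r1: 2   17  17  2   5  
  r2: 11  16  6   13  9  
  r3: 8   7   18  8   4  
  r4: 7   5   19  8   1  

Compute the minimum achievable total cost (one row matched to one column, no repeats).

Minimum assignment cost: 18

optimal assignment: row0→col3 (cost 2), row1→col0 (cost 2), row2→col2 (cost 6), row3→col1 (cost 7), row4→col4 (cost 1)
total = 2 + 2 + 6 + 7 + 1 = 18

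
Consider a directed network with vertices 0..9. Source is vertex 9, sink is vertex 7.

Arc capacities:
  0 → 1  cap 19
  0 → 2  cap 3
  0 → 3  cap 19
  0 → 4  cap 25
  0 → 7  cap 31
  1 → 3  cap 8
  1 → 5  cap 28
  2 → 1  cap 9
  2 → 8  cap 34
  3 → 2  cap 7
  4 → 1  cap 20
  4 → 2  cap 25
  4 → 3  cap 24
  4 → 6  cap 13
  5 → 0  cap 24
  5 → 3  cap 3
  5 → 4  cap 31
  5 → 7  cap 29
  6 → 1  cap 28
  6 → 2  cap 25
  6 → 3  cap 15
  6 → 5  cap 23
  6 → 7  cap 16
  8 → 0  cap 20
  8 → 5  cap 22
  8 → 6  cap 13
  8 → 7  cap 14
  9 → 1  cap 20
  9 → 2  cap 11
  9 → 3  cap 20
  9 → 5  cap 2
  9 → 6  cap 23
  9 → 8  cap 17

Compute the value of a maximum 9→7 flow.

augment #1: 9→5→7 bottleneck 2, total now 2
augment #2: 9→6→7 bottleneck 16, total now 18
augment #3: 9→8→7 bottleneck 14, total now 32
augment #4: 9→1→5→7 bottleneck 20, total now 52
augment #5: 9→6→5→7 bottleneck 7, total now 59
augment #6: 9→8→0→7 bottleneck 3, total now 62
augment #7: 9→2→8→0→7 bottleneck 11, total now 73
augment #8: 9→3→2→8→0→7 bottleneck 6, total now 79
augment #9: 9→3→2→1→5→0→7 bottleneck 1, total now 80

Maximum flow value: 80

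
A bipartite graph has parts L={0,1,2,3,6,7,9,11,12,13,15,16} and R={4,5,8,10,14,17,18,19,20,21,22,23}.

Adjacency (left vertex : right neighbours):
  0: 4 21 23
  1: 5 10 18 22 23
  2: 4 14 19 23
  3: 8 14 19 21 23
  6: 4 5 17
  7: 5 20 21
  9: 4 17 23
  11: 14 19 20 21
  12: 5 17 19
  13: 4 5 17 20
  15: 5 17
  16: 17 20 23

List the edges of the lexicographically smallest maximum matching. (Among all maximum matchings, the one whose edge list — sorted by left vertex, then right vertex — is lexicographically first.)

|M| = 10 (so the lex-smallest maximum matching has 10 edges)
process left vertices in ascending order; for each, take the smallest-labelled available neighbour that still permits 10 edges overall, or leave it unmatched if none does
lex-smallest matching: {0-4, 1-10, 2-14, 3-8, 6-5, 7-20, 9-17, 11-21, 12-19, 16-23}

Lex-smallest maximum matching: {(0,4), (1,10), (2,14), (3,8), (6,5), (7,20), (9,17), (11,21), (12,19), (16,23)}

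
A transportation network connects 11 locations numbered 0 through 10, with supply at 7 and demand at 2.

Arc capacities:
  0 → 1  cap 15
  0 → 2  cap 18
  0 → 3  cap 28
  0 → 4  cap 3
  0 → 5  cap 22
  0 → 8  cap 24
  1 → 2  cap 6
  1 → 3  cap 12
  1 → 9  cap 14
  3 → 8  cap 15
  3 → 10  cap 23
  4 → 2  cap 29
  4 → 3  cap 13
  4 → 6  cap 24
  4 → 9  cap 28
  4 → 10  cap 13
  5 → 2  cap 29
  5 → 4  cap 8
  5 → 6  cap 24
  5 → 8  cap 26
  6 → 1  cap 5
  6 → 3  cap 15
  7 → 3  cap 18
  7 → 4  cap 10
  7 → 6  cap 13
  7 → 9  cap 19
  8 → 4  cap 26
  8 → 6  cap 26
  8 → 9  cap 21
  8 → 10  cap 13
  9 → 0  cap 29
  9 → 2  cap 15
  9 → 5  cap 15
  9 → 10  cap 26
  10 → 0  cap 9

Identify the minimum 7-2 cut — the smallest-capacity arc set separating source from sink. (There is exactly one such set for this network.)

augment #1: 7→4→2 push 10
augment #2: 7→9→2 push 15
augment #3: 7→6→1→2 push 5
augment #4: 7→9→0→2 push 4
augment #5: 7→3→8→4→2 push 15
augment #6: 7→3→10→0→2 push 3
augment #7: 7→6→3→10→0→2 push 6
max flow = 58; residual-reachable set from 7 gives S-side
cut edges (S→T): {(3,8), (6,1), (7,4), (7,9), (10,0)} total cap 58

Min-cut arcs: {(3,8), (6,1), (7,4), (7,9), (10,0)} (total capacity 58)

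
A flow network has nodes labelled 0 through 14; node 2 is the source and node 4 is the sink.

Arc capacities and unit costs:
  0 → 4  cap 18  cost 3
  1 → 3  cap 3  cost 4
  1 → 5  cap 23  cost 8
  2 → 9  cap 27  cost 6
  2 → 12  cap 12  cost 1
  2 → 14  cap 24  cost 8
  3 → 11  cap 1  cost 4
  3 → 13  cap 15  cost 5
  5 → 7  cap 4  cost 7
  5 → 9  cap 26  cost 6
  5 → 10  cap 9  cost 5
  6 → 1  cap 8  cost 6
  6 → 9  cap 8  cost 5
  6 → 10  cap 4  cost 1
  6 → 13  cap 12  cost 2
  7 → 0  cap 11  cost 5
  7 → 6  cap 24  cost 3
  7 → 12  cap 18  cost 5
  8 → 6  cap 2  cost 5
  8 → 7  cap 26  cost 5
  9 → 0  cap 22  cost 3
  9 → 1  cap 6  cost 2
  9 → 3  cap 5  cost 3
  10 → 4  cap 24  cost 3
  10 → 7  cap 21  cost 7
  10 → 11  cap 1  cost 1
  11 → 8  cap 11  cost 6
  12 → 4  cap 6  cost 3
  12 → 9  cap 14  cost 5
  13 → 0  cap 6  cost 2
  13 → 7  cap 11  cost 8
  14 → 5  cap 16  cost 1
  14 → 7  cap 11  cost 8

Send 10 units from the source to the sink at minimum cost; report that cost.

Minimum cost for 10 units: 72

shortest-cost path #1: 2→12→4 push 6 @ unit cost 4 (adds 24)
shortest-cost path #2: 2→9→0→4 push 4 @ unit cost 12 (adds 48)
total cost = 72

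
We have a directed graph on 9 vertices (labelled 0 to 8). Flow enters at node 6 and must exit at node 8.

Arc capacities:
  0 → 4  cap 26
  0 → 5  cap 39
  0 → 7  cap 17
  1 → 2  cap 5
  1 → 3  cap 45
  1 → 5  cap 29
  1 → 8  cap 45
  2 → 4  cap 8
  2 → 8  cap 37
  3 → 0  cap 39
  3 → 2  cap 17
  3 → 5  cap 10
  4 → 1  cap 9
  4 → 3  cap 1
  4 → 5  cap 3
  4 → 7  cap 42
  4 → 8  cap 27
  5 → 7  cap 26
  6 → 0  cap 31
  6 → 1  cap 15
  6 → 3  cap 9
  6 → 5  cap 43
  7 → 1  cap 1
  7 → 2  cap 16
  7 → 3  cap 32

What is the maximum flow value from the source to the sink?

Maximum flow value: 75

augment #1: 6→1→8 bottleneck 15, total now 15
augment #2: 6→0→4→8 bottleneck 26, total now 41
augment #3: 6→3→2→8 bottleneck 9, total now 50
augment #4: 6→0→7→1→8 bottleneck 1, total now 51
augment #5: 6→0→7→2→8 bottleneck 4, total now 55
augment #6: 6→5→7→2→8 bottleneck 12, total now 67
augment #7: 6→5→7→3→2→8 bottleneck 8, total now 75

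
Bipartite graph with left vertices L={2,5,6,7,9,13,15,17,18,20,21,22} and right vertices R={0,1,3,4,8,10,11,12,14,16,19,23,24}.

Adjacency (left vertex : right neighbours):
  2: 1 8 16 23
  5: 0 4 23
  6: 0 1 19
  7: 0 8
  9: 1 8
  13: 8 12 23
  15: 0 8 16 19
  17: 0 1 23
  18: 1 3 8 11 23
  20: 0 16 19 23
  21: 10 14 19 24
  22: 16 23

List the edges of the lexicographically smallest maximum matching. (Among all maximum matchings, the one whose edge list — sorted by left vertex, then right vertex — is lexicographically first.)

Lex-smallest maximum matching: {(2,1), (5,4), (6,0), (7,8), (13,12), (15,16), (17,23), (18,3), (20,19), (21,10)}

|M| = 10 (so the lex-smallest maximum matching has 10 edges)
process left vertices in ascending order; for each, take the smallest-labelled available neighbour that still permits 10 edges overall, or leave it unmatched if none does
lex-smallest matching: {2-1, 5-4, 6-0, 7-8, 13-12, 15-16, 17-23, 18-3, 20-19, 21-10}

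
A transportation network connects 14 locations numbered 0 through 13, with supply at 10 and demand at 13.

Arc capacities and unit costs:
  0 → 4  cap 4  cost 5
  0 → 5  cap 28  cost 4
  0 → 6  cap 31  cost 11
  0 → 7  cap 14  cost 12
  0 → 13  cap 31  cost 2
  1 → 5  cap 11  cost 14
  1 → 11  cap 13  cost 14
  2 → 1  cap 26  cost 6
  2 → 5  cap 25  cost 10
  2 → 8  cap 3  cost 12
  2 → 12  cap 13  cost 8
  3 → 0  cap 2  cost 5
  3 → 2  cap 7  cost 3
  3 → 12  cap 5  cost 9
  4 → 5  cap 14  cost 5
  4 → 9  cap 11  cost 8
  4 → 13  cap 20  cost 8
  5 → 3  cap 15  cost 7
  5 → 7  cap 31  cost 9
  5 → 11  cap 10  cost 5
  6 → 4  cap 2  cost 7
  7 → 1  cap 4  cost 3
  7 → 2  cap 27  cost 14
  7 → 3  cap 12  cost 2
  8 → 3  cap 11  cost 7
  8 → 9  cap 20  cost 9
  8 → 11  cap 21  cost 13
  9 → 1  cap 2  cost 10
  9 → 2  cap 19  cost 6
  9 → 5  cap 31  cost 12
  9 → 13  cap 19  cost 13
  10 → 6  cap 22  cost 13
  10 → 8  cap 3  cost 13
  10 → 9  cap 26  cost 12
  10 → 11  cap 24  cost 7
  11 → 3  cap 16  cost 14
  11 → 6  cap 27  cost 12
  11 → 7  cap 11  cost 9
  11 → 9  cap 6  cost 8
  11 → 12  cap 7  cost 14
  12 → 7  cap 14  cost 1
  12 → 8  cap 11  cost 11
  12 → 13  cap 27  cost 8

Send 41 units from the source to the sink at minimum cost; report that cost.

Minimum cost for 41 units: 1162

shortest-cost path #1: 10→9→13 push 19 @ unit cost 25 (adds 475)
shortest-cost path #2: 10→11→7→3→0→13 push 2 @ unit cost 25 (adds 50)
shortest-cost path #3: 10→6→4→13 push 2 @ unit cost 28 (adds 56)
shortest-cost path #4: 10→11→12→13 push 7 @ unit cost 29 (adds 203)
shortest-cost path #5: 10→9→2→12→13 push 7 @ unit cost 34 (adds 238)
shortest-cost path #6: 10→11→7→3→12→13 push 4 @ unit cost 35 (adds 140)
total cost = 1162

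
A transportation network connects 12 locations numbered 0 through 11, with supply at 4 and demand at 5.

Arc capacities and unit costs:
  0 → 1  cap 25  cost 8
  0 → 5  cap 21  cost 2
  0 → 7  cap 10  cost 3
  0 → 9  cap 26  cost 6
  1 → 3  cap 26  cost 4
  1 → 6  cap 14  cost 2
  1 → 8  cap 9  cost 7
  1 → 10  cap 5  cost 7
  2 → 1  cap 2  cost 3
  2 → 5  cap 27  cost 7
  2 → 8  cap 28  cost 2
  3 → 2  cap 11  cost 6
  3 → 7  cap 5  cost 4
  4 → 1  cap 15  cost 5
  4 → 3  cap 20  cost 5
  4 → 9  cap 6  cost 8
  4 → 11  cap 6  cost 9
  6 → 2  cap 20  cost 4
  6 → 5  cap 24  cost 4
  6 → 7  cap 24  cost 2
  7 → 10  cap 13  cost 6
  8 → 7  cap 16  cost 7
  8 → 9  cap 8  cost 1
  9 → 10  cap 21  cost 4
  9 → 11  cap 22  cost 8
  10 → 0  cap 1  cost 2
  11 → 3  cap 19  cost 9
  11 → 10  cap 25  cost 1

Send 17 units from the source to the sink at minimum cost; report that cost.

Minimum cost for 17 units: 204

shortest-cost path #1: 4→1→6→5 push 14 @ unit cost 11 (adds 154)
shortest-cost path #2: 4→11→10→0→5 push 1 @ unit cost 14 (adds 14)
shortest-cost path #3: 4→3→2→5 push 2 @ unit cost 18 (adds 36)
total cost = 204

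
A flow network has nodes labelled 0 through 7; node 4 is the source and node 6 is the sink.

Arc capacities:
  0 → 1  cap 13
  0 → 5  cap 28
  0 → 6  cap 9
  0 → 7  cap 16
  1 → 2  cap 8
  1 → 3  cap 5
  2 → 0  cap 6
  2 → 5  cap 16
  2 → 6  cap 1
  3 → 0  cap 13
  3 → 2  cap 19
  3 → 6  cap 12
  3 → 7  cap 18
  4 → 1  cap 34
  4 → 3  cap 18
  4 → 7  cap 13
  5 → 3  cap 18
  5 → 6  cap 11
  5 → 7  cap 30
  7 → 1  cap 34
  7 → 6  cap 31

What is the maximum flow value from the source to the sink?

augment #1: 4→3→6 bottleneck 12, total now 12
augment #2: 4→7→6 bottleneck 13, total now 25
augment #3: 4→1→2→6 bottleneck 1, total now 26
augment #4: 4→3→0→6 bottleneck 6, total now 32
augment #5: 4→1→2→0→6 bottleneck 3, total now 35
augment #6: 4→1→2→5→6 bottleneck 4, total now 39
augment #7: 4→1→3→7→6 bottleneck 5, total now 44

Maximum flow value: 44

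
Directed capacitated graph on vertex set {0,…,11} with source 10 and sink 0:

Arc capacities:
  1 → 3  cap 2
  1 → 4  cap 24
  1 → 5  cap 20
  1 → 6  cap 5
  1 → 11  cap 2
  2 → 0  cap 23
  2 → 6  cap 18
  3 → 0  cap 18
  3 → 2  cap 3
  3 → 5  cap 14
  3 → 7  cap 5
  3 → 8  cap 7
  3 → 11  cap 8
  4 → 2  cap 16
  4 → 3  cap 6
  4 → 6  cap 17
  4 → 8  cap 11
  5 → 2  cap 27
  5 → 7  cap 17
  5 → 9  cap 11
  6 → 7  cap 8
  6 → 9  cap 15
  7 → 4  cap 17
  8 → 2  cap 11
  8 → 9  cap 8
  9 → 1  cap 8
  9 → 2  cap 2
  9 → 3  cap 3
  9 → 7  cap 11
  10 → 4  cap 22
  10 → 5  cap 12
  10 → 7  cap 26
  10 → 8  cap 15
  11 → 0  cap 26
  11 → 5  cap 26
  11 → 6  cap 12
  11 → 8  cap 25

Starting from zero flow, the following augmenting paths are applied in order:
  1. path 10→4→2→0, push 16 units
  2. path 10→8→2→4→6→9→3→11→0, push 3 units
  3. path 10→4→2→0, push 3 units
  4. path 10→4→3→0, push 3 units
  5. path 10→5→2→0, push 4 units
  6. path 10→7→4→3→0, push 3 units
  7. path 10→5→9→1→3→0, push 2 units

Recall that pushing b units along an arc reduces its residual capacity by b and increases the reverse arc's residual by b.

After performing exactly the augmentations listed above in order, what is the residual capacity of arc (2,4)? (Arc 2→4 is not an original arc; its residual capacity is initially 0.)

Residual capacity of (2,4): 16

after path 1 (10→4→2→0, push 16): res(2,4)=16
after path 2 (10→8→2→4→6→9→3→11→0, push 3): res(2,4)=13
after path 3 (10→4→2→0, push 3): res(2,4)=16
after path 4 (10→4→3→0, push 3): res(2,4)=16
after path 5 (10→5→2→0, push 4): res(2,4)=16
after path 6 (10→7→4→3→0, push 3): res(2,4)=16
after path 7 (10→5→9→1→3→0, push 2): res(2,4)=16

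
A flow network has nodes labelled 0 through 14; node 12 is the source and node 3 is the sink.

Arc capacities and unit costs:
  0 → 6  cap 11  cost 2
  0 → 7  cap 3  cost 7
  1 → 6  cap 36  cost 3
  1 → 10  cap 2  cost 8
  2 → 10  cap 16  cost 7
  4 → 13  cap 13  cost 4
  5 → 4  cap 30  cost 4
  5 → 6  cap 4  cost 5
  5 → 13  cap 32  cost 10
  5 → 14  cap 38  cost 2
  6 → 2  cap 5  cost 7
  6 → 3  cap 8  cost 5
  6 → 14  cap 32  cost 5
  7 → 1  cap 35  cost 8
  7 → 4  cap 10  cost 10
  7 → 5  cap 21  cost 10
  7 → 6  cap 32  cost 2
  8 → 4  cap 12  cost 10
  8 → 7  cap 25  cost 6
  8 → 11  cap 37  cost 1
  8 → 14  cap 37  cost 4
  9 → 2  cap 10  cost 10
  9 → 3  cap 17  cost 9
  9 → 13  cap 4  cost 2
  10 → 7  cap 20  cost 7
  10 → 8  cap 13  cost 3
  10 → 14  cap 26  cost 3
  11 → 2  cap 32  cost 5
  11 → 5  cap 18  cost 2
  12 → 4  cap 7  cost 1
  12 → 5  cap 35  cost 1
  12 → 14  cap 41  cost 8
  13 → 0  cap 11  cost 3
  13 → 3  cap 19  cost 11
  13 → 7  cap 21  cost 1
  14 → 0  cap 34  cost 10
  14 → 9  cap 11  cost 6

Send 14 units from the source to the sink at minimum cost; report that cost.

shortest-cost path #1: 12→5→6→3 push 4 @ unit cost 11 (adds 44)
shortest-cost path #2: 12→4→13→7→6→3 push 4 @ unit cost 13 (adds 52)
shortest-cost path #3: 12→4→13→3 push 3 @ unit cost 16 (adds 48)
shortest-cost path #4: 12→5→14→9→3 push 3 @ unit cost 18 (adds 54)
total cost = 198

Minimum cost for 14 units: 198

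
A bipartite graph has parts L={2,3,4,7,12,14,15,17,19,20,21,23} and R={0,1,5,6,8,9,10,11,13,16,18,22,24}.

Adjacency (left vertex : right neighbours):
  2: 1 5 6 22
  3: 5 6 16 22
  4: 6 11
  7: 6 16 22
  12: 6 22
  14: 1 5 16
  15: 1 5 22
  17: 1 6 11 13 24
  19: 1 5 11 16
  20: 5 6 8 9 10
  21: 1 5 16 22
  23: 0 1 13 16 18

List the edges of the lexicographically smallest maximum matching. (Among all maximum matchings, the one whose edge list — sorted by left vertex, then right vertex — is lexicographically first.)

Lex-smallest maximum matching: {(2,1), (3,5), (4,6), (7,16), (12,22), (17,13), (19,11), (20,8), (23,0)}

|M| = 9 (so the lex-smallest maximum matching has 9 edges)
process left vertices in ascending order; for each, take the smallest-labelled available neighbour that still permits 9 edges overall, or leave it unmatched if none does
lex-smallest matching: {2-1, 3-5, 4-6, 7-16, 12-22, 17-13, 19-11, 20-8, 23-0}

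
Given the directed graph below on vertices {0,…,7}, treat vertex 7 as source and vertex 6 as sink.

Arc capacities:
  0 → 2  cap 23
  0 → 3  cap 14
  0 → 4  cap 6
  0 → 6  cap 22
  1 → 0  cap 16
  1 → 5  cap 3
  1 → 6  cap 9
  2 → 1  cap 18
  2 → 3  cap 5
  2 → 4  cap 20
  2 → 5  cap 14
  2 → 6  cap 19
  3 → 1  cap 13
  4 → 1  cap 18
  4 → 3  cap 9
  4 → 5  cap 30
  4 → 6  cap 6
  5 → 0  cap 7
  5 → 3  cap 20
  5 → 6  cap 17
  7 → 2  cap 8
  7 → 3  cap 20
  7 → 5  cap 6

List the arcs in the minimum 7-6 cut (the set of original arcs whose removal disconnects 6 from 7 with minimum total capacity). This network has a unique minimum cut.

augment #1: 7→2→6 push 8
augment #2: 7→5→6 push 6
augment #3: 7→3→1→6 push 9
augment #4: 7→3→1→0→6 push 4
max flow = 27; residual-reachable set from 7 gives S-side
cut edges (S→T): {(3,1), (7,2), (7,5)} total cap 27

Min-cut arcs: {(3,1), (7,2), (7,5)} (total capacity 27)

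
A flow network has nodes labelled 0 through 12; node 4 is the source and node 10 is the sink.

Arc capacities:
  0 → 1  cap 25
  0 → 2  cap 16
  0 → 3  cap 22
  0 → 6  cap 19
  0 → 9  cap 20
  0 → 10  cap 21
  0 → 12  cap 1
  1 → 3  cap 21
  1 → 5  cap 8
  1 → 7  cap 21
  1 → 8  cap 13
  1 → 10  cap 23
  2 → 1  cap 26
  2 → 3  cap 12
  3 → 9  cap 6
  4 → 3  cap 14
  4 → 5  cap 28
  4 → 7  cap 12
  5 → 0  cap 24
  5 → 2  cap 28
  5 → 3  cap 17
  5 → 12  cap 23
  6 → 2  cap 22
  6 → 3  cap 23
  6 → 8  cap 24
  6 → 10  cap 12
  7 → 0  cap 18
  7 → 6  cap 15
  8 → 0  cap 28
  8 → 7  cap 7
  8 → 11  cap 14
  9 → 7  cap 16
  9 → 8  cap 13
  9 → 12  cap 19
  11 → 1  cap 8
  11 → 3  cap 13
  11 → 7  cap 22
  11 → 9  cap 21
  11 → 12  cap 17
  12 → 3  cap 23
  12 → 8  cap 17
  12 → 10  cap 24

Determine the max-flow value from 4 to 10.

Maximum flow value: 46

augment #1: 4→5→0→10 bottleneck 21, total now 21
augment #2: 4→5→12→10 bottleneck 7, total now 28
augment #3: 4→7→6→10 bottleneck 12, total now 40
augment #4: 4→3→9→12→10 bottleneck 6, total now 46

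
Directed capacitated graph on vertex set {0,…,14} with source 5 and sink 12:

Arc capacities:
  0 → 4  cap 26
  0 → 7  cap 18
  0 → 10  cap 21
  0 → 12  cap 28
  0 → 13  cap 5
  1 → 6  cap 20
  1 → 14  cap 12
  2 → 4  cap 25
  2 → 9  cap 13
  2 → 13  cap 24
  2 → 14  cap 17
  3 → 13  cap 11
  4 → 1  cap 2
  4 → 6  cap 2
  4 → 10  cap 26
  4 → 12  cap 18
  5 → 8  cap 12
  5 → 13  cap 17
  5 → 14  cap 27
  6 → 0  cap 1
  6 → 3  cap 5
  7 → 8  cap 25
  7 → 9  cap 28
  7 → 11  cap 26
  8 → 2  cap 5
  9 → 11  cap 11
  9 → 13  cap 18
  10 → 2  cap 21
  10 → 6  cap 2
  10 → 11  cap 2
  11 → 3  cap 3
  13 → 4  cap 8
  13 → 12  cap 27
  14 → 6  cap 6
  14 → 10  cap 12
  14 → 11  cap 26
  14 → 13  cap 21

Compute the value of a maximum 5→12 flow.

Maximum flow value: 46

augment #1: 5→13→12 bottleneck 17, total now 17
augment #2: 5→14→13→12 bottleneck 10, total now 27
augment #3: 5→8→2→4→12 bottleneck 5, total now 32
augment #4: 5→14→6→0→12 bottleneck 1, total now 33
augment #5: 5→14→13→4→12 bottleneck 8, total now 41
augment #6: 5→14→10→2→4→12 bottleneck 5, total now 46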